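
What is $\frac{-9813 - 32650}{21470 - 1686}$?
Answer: $- \frac{42463}{19784} \approx -2.1463$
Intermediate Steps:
$\frac{-9813 - 32650}{21470 - 1686} = \frac{-9813 - 32650}{19784} = \left(-42463\right) \frac{1}{19784} = - \frac{42463}{19784}$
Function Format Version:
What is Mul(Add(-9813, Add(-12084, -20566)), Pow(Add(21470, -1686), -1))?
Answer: Rational(-42463, 19784) ≈ -2.1463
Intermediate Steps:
Mul(Add(-9813, Add(-12084, -20566)), Pow(Add(21470, -1686), -1)) = Mul(Add(-9813, -32650), Pow(19784, -1)) = Mul(-42463, Rational(1, 19784)) = Rational(-42463, 19784)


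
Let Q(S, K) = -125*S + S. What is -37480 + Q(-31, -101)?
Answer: -33636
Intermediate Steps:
Q(S, K) = -124*S
-37480 + Q(-31, -101) = -37480 - 124*(-31) = -37480 + 3844 = -33636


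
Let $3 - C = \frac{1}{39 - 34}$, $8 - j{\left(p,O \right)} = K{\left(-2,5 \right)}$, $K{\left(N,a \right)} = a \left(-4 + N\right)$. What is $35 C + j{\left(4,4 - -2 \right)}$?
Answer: $136$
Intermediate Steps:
$j{\left(p,O \right)} = 38$ ($j{\left(p,O \right)} = 8 - 5 \left(-4 - 2\right) = 8 - 5 \left(-6\right) = 8 - -30 = 8 + 30 = 38$)
$C = \frac{14}{5}$ ($C = 3 - \frac{1}{39 - 34} = 3 - \frac{1}{5} = \frac{14}{5} \approx 2.8$)
$35 C + j{\left(4,4 - -2 \right)} = 35 \cdot \frac{14}{5} + 38 = 98 + 38 = 136$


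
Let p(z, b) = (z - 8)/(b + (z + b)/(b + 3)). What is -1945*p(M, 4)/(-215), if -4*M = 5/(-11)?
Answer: -944881/60759 ≈ -15.551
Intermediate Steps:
M = 5/44 (M = -5/(4*(-11)) = -5*(-1)/(4*11) = -1/4*(-5/11) = 5/44 ≈ 0.11364)
p(z, b) = (-8 + z)/(b + (b + z)/(3 + b))
-1945*p(M, 4)/(-215) = -1945*(-24 - 8*4 + 3*(5/44) + 4*(5/44))/(5/44 + 4**2 + 4*4)/(-215) = -1945*(-24 - 32 + 15/44 + 5/11)/(5/44 + 16 + 16)*(-1)/215 = -1945*-2429/44/(1413/44)*(-1)/215 = -1945*(44/1413)*(-2429/44)*(-1)/215 = -(-4724405)*(-1)/(1413*215) = -1945*2429/303795 = -944881/60759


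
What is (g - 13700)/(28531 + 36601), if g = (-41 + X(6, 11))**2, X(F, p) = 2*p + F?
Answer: -13531/65132 ≈ -0.20775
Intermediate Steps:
X(F, p) = F + 2*p
g = 169 (g = (-41 + (6 + 2*11))**2 = (-41 + (6 + 22))**2 = (-41 + 28)**2 = (-13)**2 = 169)
(g - 13700)/(28531 + 36601) = (169 - 13700)/(28531 + 36601) = -13531/65132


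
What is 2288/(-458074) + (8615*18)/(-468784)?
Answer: -18026528243/53684440504 ≈ -0.33579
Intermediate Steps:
2288/(-458074) + (8615*18)/(-468784) = 2288*(-1/458074) + 155070*(-1/468784) = -1144/229037 - 77535/234392 = -18026528243/53684440504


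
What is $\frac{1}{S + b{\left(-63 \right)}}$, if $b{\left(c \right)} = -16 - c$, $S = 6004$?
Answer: $\frac{1}{6051} \approx 0.00016526$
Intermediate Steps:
$\frac{1}{S + b{\left(-63 \right)}} = \frac{1}{6004 - -47} = \frac{1}{6004 + \left(-16 + 63\right)} = \frac{1}{6004 + 47} = \frac{1}{6051}$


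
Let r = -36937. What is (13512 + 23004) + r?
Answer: -421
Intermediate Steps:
(13512 + 23004) + r = (13512 + 23004) - 36937 = 36516 - 36937 = -421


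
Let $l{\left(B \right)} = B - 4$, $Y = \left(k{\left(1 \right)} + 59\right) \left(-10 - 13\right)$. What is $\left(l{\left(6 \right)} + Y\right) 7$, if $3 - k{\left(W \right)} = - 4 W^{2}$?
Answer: $-10612$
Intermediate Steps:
$k{\left(W \right)} = 3 + 4 W^{2}$ ($k{\left(W \right)} = 3 - - 4 W^{2} = 3 + 4 W^{2}$)
$Y = -1518$ ($Y = \left(\left(3 + 4 \cdot 1^{2}\right) + 59\right) \left(-10 - 13\right) = \left(\left(3 + 4 \cdot 1\right) + 59\right) \left(-23\right) = \left(\left(3 + 4\right) + 59\right) \left(-23\right) = \left(7 + 59\right) \left(-23\right) = 66 \left(-23\right) = -1518$)
$l{\left(B \right)} = -4 + B$ ($l{\left(B \right)} = B - 4 = -4 + B$)
$\left(l{\left(6 \right)} + Y\right) 7 = \left(\left(-4 + 6\right) - 1518\right) 7 = \left(2 - 1518\right) 7 = \left(-1516\right) 7 = -10612$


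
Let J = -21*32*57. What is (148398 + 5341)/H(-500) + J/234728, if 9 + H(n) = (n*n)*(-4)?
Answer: -9298899091/29341264069 ≈ -0.31692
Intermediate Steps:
J = -38304 (J = -672*57 = -38304)
H(n) = -9 - 4*n**2 (H(n) = -9 + (n*n)*(-4) = -9 + n**2*(-4) = -9 - 4*n**2)
(148398 + 5341)/H(-500) + J/234728 = (148398 + 5341)/(-9 - 4*(-500)**2) - 38304/234728 = 153739/(-9 - 4*250000) - 38304*1/234728 = 153739/(-9 - 1000000) - 4788/29341 = 153739/(-1000009) - 4788/29341 = 153739*(-1/1000009) - 4788/29341 = -153739/1000009 - 4788/29341 = -9298899091/29341264069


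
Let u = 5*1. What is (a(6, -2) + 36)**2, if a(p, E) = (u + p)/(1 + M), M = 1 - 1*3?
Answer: 625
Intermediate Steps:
M = -2 (M = 1 - 3 = -2)
u = 5
a(p, E) = -5 - p (a(p, E) = (5 + p)/(1 - 2) = (5 + p)/(-1) = (5 + p)*(-1) = -5 - p)
(a(6, -2) + 36)**2 = ((-5 - 1*6) + 36)**2 = ((-5 - 6) + 36)**2 = (-11 + 36)**2 = 25**2 = 625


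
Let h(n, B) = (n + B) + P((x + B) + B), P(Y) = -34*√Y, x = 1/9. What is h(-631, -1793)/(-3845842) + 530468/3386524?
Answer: 256038131029/1628004529151 + I*√32273/339339 ≈ 0.15727 + 0.0005294*I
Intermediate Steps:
x = ⅑ ≈ 0.11111
h(n, B) = B + n - 34*√(⅑ + 2*B) (h(n, B) = (n + B) - 34*√((⅑ + B) + B) = (B + n) - 34*√(⅑ + 2*B) = B + n - 34*√(⅑ + 2*B))
h(-631, -1793)/(-3845842) + 530468/3386524 = (-1793 - 631 - 34*√(1 + 18*(-1793))/3)/(-3845842) + 530468/3386524 = (-1793 - 631 - 34*√(1 - 32274)/3)*(-1/3845842) + 530468*(1/3386524) = (-1793 - 631 - 34*I*√32273/3)*(-1/3845842) + 132617/846631 = (-2424 - 34*I*√32273/3)*(-1/3845842) + 132617/846631 = (1212/1922921 + I*√32273/339339) + 132617/846631 = 256038131029/1628004529151 + I*√32273/339339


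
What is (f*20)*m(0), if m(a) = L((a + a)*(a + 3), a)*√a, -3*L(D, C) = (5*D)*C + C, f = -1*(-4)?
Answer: 0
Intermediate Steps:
f = 4
L(D, C) = -C/3 - 5*C*D/3 (L(D, C) = -((5*D)*C + C)/3 = -(5*C*D + C)/3 = -(C + 5*C*D)/3 = -C/3 - 5*C*D/3)
m(a) = -a^(3/2)*(1 + 10*a*(3 + a))/3 (m(a) = (-a*(1 + 5*((a + a)*(a + 3)))/3)*√a = (-a*(1 + 5*((2*a)*(3 + a)))/3)*√a = (-a*(1 + 5*(2*a*(3 + a)))/3)*√a = (-a*(1 + 10*a*(3 + a))/3)*√a = -a^(3/2)*(1 + 10*a*(3 + a))/3)
(f*20)*m(0) = (4*20)*(0^(3/2)*(-1 - 10*0*(3 + 0))/3) = 80*((⅓)*0*(-1 - 10*0*3)) = 80*((⅓)*0*(-1 + 0)) = 80*((⅓)*0*(-1)) = 80*0 = 0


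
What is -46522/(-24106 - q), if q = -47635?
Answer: -46522/23529 ≈ -1.9772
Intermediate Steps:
-46522/(-24106 - q) = -46522/(-24106 - 1*(-47635)) = -46522/(-24106 + 47635) = -46522/23529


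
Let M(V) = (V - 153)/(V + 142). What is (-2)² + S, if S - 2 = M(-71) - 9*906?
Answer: -578732/71 ≈ -8151.2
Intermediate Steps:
M(V) = (-153 + V)/(142 + V)
S = -579016/71 (S = 2 + ((-153 - 71)/(142 - 71) - 9*906) = 2 + (-224/71 - 1*8154) = 2 + ((1/71)*(-224) - 8154) = 2 + (-224/71 - 8154) = 2 - 579158/71 = -579016/71 ≈ -8155.2)
(-2)² + S = (-2)² - 579016/71 = 4 - 579016/71 = -578732/71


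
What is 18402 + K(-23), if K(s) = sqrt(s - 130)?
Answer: 18402 + 3*I*sqrt(17) ≈ 18402.0 + 12.369*I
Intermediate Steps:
K(s) = sqrt(-130 + s)
18402 + K(-23) = 18402 + sqrt(-130 - 23) = 18402 + sqrt(-153) = 18402 + 3*I*sqrt(17)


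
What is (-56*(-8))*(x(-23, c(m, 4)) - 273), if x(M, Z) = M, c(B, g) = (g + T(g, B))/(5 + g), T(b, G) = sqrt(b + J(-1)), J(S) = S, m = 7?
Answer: -132608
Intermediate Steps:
T(b, G) = sqrt(-1 + b) (T(b, G) = sqrt(b - 1) = sqrt(-1 + b))
c(B, g) = (g + sqrt(-1 + g))/(5 + g)
(-56*(-8))*(x(-23, c(m, 4)) - 273) = (-56*(-8))*(-23 - 273) = 448*(-296) = -132608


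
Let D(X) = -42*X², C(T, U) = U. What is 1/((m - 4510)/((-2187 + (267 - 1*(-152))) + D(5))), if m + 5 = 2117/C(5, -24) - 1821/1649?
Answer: 111525168/182220277 ≈ 0.61203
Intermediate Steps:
m = -3732517/39576 (m = -5 + (2117/(-24) - 1821/1649) = -5 + (2117*(-1/24) - 1821*1/1649) = -5 + (-2117/24 - 1821/1649) = -5 - 3534637/39576 = -3732517/39576 ≈ -94.313)
1/((m - 4510)/((-2187 + (267 - 1*(-152))) + D(5))) = 1/((-3732517/39576 - 4510)/((-2187 + (267 - 1*(-152))) - 42*5²)) = 1/(-182220277/(39576*((-2187 + (267 + 152)) - 42*25))) = 1/(-182220277/(39576*((-2187 + 419) - 1050))) = 1/(-182220277/(39576*(-1768 - 1050))) = 1/(-182220277/39576/(-2818)) = 1/(-182220277/39576*(-1/2818)) = 1/(182220277/111525168) = 111525168/182220277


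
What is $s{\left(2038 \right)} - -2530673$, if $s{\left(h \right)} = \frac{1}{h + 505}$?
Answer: $\frac{6435501440}{2543} \approx 2.5307 \cdot 10^{6}$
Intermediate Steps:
$s{\left(h \right)} = \frac{1}{505 + h}$
$s{\left(2038 \right)} - -2530673 = \frac{1}{505 + 2038} - -2530673 = \frac{1}{2543} + 2530673 = \frac{6435501440}{2543}$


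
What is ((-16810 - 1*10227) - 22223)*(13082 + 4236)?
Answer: -853084680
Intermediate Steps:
((-16810 - 1*10227) - 22223)*(13082 + 4236) = ((-16810 - 10227) - 22223)*17318 = (-27037 - 22223)*17318 = -49260*17318 = -853084680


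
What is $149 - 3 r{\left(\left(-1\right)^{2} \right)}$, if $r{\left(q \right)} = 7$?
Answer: $128$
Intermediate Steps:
$149 - 3 r{\left(\left(-1\right)^{2} \right)} = 149 - 21 = 128$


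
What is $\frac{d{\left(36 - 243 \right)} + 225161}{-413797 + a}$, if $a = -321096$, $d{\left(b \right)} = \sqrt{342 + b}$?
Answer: $- \frac{225161}{734893} - \frac{3 \sqrt{15}}{734893} \approx -0.3064$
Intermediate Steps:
$\frac{d{\left(36 - 243 \right)} + 225161}{-413797 + a} = \frac{\sqrt{342 + \left(36 - 243\right)} + 225161}{-413797 - 321096} = \frac{\sqrt{342 + \left(36 - 243\right)} + 225161}{-734893} = \left(\sqrt{342 - 207} + 225161\right) \left(- \frac{1}{734893}\right) = \left(\sqrt{135} + 225161\right) \left(- \frac{1}{734893}\right) = \left(3 \sqrt{15} + 225161\right) \left(- \frac{1}{734893}\right) = \left(225161 + 3 \sqrt{15}\right) \left(- \frac{1}{734893}\right) = - \frac{225161}{734893} - \frac{3 \sqrt{15}}{734893}$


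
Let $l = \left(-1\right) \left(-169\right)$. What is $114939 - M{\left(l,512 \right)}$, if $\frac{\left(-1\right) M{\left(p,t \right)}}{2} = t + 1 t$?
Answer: $116987$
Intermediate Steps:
$l = 169$
$M{\left(p,t \right)} = - 4 t$ ($M{\left(p,t \right)} = - 2 \left(t + 1 t\right) = - 2 \left(t + t\right) = - 2 \cdot 2 t = - 4 t$)
$114939 - M{\left(l,512 \right)} = 114939 - \left(-4\right) 512 = 114939 - -2048 = 114939 + 2048 = 116987$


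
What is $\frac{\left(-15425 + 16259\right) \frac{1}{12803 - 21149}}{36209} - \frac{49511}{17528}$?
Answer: $- \frac{356244151543}{126118264376} \approx -2.8247$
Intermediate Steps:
$\frac{\left(-15425 + 16259\right) \frac{1}{12803 - 21149}}{36209} - \frac{49511}{17528} = \frac{834}{-8346} \cdot \frac{1}{36209} - \frac{7073}{2504} = 834 \left(- \frac{1}{8346}\right) \frac{1}{36209} - \frac{7073}{2504} = \left(- \frac{139}{1391}\right) \frac{1}{36209} - \frac{7073}{2504} = - \frac{139}{50366719} - \frac{7073}{2504} = - \frac{356244151543}{126118264376}$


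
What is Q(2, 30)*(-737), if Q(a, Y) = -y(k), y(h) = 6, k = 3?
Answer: 4422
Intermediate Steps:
Q(a, Y) = -6 (Q(a, Y) = -1*6 = -6)
Q(2, 30)*(-737) = -6*(-737) = 4422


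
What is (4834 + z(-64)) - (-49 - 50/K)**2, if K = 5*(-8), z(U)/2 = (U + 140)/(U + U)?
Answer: 10211/4 ≈ 2552.8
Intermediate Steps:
z(U) = (140 + U)/U (z(U) = 2*((U + 140)/(U + U)) = 2*((140 + U)/((2*U))) = 2*((140 + U)*(1/(2*U))) = 2*((140 + U)/(2*U)) = (140 + U)/U)
K = -40
(4834 + z(-64)) - (-49 - 50/K)**2 = (4834 + (140 - 64)/(-64)) - (-49 - 50/(-40))**2 = (4834 - 1/64*76) - (-49 - 50*(-1/40))**2 = (4834 - 19/16) - (-49 + 5/4)**2 = 77325/16 - (-191/4)**2 = 77325/16 - 1*36481/16 = 77325/16 - 36481/16 = 10211/4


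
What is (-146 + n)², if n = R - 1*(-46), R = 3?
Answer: 9409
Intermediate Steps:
n = 49 (n = 3 - 1*(-46) = 3 + 46 = 49)
(-146 + n)² = (-146 + 49)² = (-97)² = 9409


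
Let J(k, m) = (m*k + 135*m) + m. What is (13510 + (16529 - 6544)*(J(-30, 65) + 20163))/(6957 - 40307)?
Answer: -54027543/6670 ≈ -8100.1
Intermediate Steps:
J(k, m) = 136*m + k*m (J(k, m) = (k*m + 135*m) + m = (135*m + k*m) + m = 136*m + k*m)
(13510 + (16529 - 6544)*(J(-30, 65) + 20163))/(6957 - 40307) = (13510 + (16529 - 6544)*(65*(136 - 30) + 20163))/(6957 - 40307) = (13510 + 9985*(65*106 + 20163))/(-33350) = (13510 + 9985*(6890 + 20163))*(-1/33350) = (13510 + 9985*27053)*(-1/33350) = (13510 + 270124205)*(-1/33350) = 270137715*(-1/33350) = -54027543/6670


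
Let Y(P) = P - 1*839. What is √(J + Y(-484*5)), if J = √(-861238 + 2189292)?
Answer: √(-3259 + √1328054) ≈ 45.898*I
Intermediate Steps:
J = √1328054 ≈ 1152.4
Y(P) = -839 + P (Y(P) = P - 839 = -839 + P)
√(J + Y(-484*5)) = √(√1328054 + (-839 - 484*5)) = √(√1328054 + (-839 - 2420)) = √(√1328054 - 3259) = √(-3259 + √1328054)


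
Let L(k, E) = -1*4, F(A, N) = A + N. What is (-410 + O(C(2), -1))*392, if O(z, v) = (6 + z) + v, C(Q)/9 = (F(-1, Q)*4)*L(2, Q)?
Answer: -215208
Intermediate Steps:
L(k, E) = -4
C(Q) = 144 - 144*Q (C(Q) = 9*(((-1 + Q)*4)*(-4)) = 9*((-4 + 4*Q)*(-4)) = 9*(16 - 16*Q) = 144 - 144*Q)
O(z, v) = 6 + v + z
(-410 + O(C(2), -1))*392 = (-410 + (6 - 1 + (144 - 144*2)))*392 = (-410 + (6 - 1 + (144 - 288)))*392 = (-410 + (6 - 1 - 144))*392 = (-410 - 139)*392 = -549*392 = -215208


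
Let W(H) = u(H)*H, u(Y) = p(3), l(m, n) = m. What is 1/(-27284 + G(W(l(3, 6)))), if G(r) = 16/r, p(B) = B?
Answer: -9/245540 ≈ -3.6654e-5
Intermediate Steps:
u(Y) = 3
W(H) = 3*H
1/(-27284 + G(W(l(3, 6)))) = 1/(-27284 + 16/((3*3))) = 1/(-27284 + 16/9) = 1/(-245540/9) = -9/245540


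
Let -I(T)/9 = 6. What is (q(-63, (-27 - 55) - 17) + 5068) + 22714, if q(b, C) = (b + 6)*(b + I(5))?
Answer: 34451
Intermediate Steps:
I(T) = -54 (I(T) = -9*6 = -54)
q(b, C) = (-54 + b)*(6 + b) (q(b, C) = (b + 6)*(b - 54) = (6 + b)*(-54 + b) = (-54 + b)*(6 + b))
(q(-63, (-27 - 55) - 17) + 5068) + 22714 = ((-324 + (-63)² - 48*(-63)) + 5068) + 22714 = ((-324 + 3969 + 3024) + 5068) + 22714 = (6669 + 5068) + 22714 = 11737 + 22714 = 34451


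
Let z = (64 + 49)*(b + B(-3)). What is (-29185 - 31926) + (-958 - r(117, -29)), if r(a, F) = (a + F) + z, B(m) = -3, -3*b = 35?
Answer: -181499/3 ≈ -60500.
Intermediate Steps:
b = -35/3 (b = -1/3*35 = -35/3 ≈ -11.667)
z = -4972/3 (z = (64 + 49)*(-35/3 - 3) = 113*(-44/3) = -4972/3 ≈ -1657.3)
r(a, F) = -4972/3 + F + a (r(a, F) = (a + F) - 4972/3 = (F + a) - 4972/3 = -4972/3 + F + a)
(-29185 - 31926) + (-958 - r(117, -29)) = (-29185 - 31926) + (-958 - (-4972/3 - 29 + 117)) = -61111 + (-958 - 1*(-4708/3)) = -61111 + (-958 + 4708/3) = -61111 + 1834/3 = -181499/3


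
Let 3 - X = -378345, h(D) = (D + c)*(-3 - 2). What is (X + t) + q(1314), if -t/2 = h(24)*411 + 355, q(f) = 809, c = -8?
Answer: 444207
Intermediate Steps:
h(D) = 40 - 5*D (h(D) = (D - 8)*(-3 - 2) = (-8 + D)*(-5) = 40 - 5*D)
X = 378348 (X = 3 - 1*(-378345) = 3 + 378345 = 378348)
t = 65050 (t = -2*((40 - 5*24)*411 + 355) = -2*((40 - 120)*411 + 355) = -2*(-80*411 + 355) = -2*(-32880 + 355) = -2*(-32525) = 65050)
(X + t) + q(1314) = (378348 + 65050) + 809 = 443398 + 809 = 444207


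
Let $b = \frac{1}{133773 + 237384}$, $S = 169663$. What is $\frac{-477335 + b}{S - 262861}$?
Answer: $\frac{12654730471}{2470792149} \approx 5.1217$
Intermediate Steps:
$b = \frac{1}{371157} \approx 2.6943 \cdot 10^{-6}$
$\frac{-477335 + b}{S - 262861} = \frac{-477335 + \frac{1}{371157}}{169663 - 262861} = - \frac{177166226594}{371157 \left(-93198\right)} = \left(- \frac{177166226594}{371157}\right) \left(- \frac{1}{93198}\right) = \frac{12654730471}{2470792149}$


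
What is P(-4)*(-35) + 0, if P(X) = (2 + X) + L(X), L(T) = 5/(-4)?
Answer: 455/4 ≈ 113.75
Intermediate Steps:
L(T) = -5/4 (L(T) = 5*(-1/4) = -5/4)
P(X) = 3/4 + X (P(X) = (2 + X) - 5/4 = 3/4 + X)
P(-4)*(-35) + 0 = (3/4 - 4)*(-35) + 0 = -13/4*(-35) + 0 = 455/4 + 0 = 455/4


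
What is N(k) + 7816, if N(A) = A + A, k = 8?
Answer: 7832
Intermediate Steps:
N(A) = 2*A
N(k) + 7816 = 2*8 + 7816 = 16 + 7816 = 7832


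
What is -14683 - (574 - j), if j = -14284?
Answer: -29541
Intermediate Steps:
-14683 - (574 - j) = -14683 - (574 - 1*(-14284)) = -14683 - (574 + 14284) = -14683 - 1*14858 = -14683 - 14858 = -29541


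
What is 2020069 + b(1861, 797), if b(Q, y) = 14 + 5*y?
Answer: 2024068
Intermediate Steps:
2020069 + b(1861, 797) = 2020069 + (14 + 5*797) = 2020069 + (14 + 3985) = 2020069 + 3999 = 2024068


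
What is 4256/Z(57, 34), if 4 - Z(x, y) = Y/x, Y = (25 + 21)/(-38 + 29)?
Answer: 1091664/1049 ≈ 1040.7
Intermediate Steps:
Y = -46/9 (Y = 46/(-9) = 46*(-⅑) = -46/9 ≈ -5.1111)
Z(x, y) = 4 + 46/(9*x) (Z(x, y) = 4 - (-46)/(9*x) = 4 + 46/(9*x))
4256/Z(57, 34) = 4256/(4 + (46/9)/57) = 4256/(4 + (46/9)*(1/57)) = 4256/(4 + 46/513) = 4256/(2098/513) = 4256*(513/2098) = 1091664/1049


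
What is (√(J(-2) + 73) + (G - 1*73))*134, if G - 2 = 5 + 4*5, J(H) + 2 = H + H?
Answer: -6164 + 134*√67 ≈ -5067.2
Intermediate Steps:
J(H) = -2 + 2*H (J(H) = -2 + (H + H) = -2 + 2*H)
G = 27 (G = 2 + (5 + 4*5) = 2 + (5 + 20) = 2 + 25 = 27)
(√(J(-2) + 73) + (G - 1*73))*134 = (√((-2 + 2*(-2)) + 73) + (27 - 1*73))*134 = (√((-2 - 4) + 73) + (27 - 73))*134 = (√(-6 + 73) - 46)*134 = (√67 - 46)*134 = (-46 + √67)*134 = -6164 + 134*√67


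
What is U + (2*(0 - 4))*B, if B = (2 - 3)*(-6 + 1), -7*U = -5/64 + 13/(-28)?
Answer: -125197/3136 ≈ -39.922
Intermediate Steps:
U = 243/3136 (U = -(-5/64 + 13/(-28))/7 = -(-5*1/64 + 13*(-1/28))/7 = -(-5/64 - 13/28)/7 = -1/7*(-243/448) = 243/3136 ≈ 0.077487)
B = 5 (B = -1*(-5) = 5)
U + (2*(0 - 4))*B = 243/3136 + (2*(0 - 4))*5 = 243/3136 + (2*(-4))*5 = 243/3136 - 8*5 = 243/3136 - 40 = -125197/3136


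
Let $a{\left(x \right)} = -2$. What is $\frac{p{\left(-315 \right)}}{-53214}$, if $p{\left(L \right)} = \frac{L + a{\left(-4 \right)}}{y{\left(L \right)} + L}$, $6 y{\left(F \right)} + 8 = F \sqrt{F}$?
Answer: $- \frac{601666}{309158076451} + \frac{42795 i \sqrt{35}}{44165439493} \approx -1.9461 \cdot 10^{-6} + 5.7325 \cdot 10^{-6} i$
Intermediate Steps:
$y{\left(F \right)} = - \frac{4}{3} + \frac{F^{\frac{3}{2}}}{6}$ ($y{\left(F \right)} = - \frac{4}{3} + \frac{F \sqrt{F}}{6} = - \frac{4}{3} + \frac{F^{\frac{3}{2}}}{6}$)
$p{\left(L \right)} = \frac{-2 + L}{- \frac{4}{3} + L + \frac{L^{\frac{3}{2}}}{6}}$ ($p{\left(L \right)} = \frac{L - 2}{\left(- \frac{4}{3} + \frac{L^{\frac{3}{2}}}{6}\right) + L} = \frac{-2 + L}{- \frac{4}{3} + L + \frac{L^{\frac{3}{2}}}{6}}$)
$\frac{p{\left(-315 \right)}}{-53214} = \frac{6 \frac{1}{-8 + \left(-315\right)^{\frac{3}{2}} + 6 \left(-315\right)} \left(-2 - 315\right)}{-53214} = 6 \frac{1}{-8 - 945 i \sqrt{35} - 1890} \left(-317\right) \left(- \frac{1}{53214}\right) = 6 \frac{1}{-1898 - 945 i \sqrt{35}} \left(-317\right) \left(- \frac{1}{53214}\right) = - \frac{1902}{-1898 - 945 i \sqrt{35}} \left(- \frac{1}{53214}\right) = \frac{317}{8869 \left(-1898 - 945 i \sqrt{35}\right)}$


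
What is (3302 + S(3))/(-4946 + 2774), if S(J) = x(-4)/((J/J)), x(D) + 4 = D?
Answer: -549/362 ≈ -1.5166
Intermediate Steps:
x(D) = -4 + D
S(J) = -8 (S(J) = (-4 - 4)/((J/J)) = -8/1 = -8*1 = -8)
(3302 + S(3))/(-4946 + 2774) = (3302 - 8)/(-4946 + 2774) = 3294/(-2172) = 3294*(-1/2172) = -549/362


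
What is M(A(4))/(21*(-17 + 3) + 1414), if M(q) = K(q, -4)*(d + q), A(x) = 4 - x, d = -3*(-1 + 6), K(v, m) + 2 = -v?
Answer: 3/112 ≈ 0.026786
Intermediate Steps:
K(v, m) = -2 - v
d = -15 (d = -3*5 = -15)
M(q) = (-15 + q)*(-2 - q) (M(q) = (-2 - q)*(-15 + q) = (-15 + q)*(-2 - q))
M(A(4))/(21*(-17 + 3) + 1414) = (-(-15 + (4 - 1*4))*(2 + (4 - 1*4)))/(21*(-17 + 3) + 1414) = (-(-15 + (4 - 4))*(2 + (4 - 4)))/(21*(-14) + 1414) = (-(-15 + 0)*(2 + 0))/(-294 + 1414) = -1*(-15)*2/1120 = 30*(1/1120) = 3/112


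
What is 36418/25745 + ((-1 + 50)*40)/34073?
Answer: 1291330714/877209385 ≈ 1.4721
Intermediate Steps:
36418/25745 + ((-1 + 50)*40)/34073 = 36418*(1/25745) + (49*40)*(1/34073) = 36418/25745 + 1960*(1/34073) = 36418/25745 + 1960/34073 = 1291330714/877209385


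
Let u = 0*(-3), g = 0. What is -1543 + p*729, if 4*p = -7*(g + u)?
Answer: -1543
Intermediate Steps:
u = 0
p = 0 (p = (-7*(0 + 0))/4 = (-7*0)/4 = (¼)*0 = 0)
-1543 + p*729 = -1543 + 0*729 = -1543 + 0 = -1543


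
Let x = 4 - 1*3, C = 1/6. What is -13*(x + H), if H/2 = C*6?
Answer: -39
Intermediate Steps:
C = ⅙ ≈ 0.16667
x = 1 (x = 4 - 3 = 1)
H = 2 (H = 2*((⅙)*6) = 2*1 = 2)
-13*(x + H) = -13*(1 + 2) = -13*3 = -39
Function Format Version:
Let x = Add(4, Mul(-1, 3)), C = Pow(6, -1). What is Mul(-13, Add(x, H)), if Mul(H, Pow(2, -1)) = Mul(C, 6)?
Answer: -39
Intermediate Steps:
C = Rational(1, 6) ≈ 0.16667
x = 1 (x = Add(4, -3) = 1)
H = 2 (H = Mul(2, Mul(Rational(1, 6), 6)) = Mul(2, 1) = 2)
Mul(-13, Add(x, H)) = Mul(-13, Add(1, 2)) = Mul(-13, 3) = -39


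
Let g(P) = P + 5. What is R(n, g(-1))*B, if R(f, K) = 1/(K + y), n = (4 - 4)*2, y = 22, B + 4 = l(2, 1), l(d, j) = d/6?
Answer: -11/78 ≈ -0.14103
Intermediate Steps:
l(d, j) = d/6 (l(d, j) = d*(⅙) = d/6)
B = -11/3 (B = -4 + (⅙)*2 = -4 + ⅓ = -11/3 ≈ -3.6667)
n = 0 (n = 0*2 = 0)
g(P) = 5 + P
R(f, K) = 1/(22 + K) (R(f, K) = 1/(K + 22) = 1/(22 + K))
R(n, g(-1))*B = -11/3/(22 + (5 - 1)) = -11/3/(22 + 4) = -11/3/26 = (1/26)*(-11/3) = -11/78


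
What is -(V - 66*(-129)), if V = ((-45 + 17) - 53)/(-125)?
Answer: -1064331/125 ≈ -8514.6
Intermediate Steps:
V = 81/125 (V = (-28 - 53)*(-1/125) = -81*(-1/125) = 81/125 ≈ 0.64800)
-(V - 66*(-129)) = -(81/125 - 66*(-129)) = -(81/125 + 8514) = -1*1064331/125 = -1064331/125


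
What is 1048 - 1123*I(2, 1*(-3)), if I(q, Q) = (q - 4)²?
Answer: -3444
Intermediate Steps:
I(q, Q) = (-4 + q)²
1048 - 1123*I(2, 1*(-3)) = 1048 - 1123*(-4 + 2)² = 1048 - 1123*(-2)² = 1048 - 1123*4 = 1048 - 4492 = -3444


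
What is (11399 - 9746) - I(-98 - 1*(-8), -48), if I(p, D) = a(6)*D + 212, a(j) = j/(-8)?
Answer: 1405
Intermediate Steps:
a(j) = -j/8 (a(j) = j*(-⅛) = -j/8)
I(p, D) = 212 - 3*D/4 (I(p, D) = (-⅛*6)*D + 212 = -3*D/4 + 212 = 212 - 3*D/4)
(11399 - 9746) - I(-98 - 1*(-8), -48) = (11399 - 9746) - (212 - ¾*(-48)) = 1653 - (212 + 36) = 1653 - 1*248 = 1653 - 248 = 1405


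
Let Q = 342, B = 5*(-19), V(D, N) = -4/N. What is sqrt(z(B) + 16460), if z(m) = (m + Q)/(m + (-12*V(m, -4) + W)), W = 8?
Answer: sqrt(17922223)/33 ≈ 128.29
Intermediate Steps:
B = -95
z(m) = (342 + m)/(-4 + m) (z(m) = (m + 342)/(m + (-(-48)/(-4) + 8)) = (342 + m)/(m + (-(-48)*(-1)/4 + 8)) = (342 + m)/(m + (-12*1 + 8)) = (342 + m)/(m + (-12 + 8)) = (342 + m)/(m - 4) = (342 + m)/(-4 + m))
sqrt(z(B) + 16460) = sqrt((342 - 95)/(-4 - 95) + 16460) = sqrt(247/(-99) + 16460) = sqrt(-1/99*247 + 16460) = sqrt(-247/99 + 16460) = sqrt(1629293/99) = sqrt(17922223)/33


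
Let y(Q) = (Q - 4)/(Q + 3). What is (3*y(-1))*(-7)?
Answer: 105/2 ≈ 52.500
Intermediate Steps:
y(Q) = (-4 + Q)/(3 + Q)
(3*y(-1))*(-7) = (3*((-4 - 1)/(3 - 1)))*(-7) = (3*(-5/2))*(-7) = -15/2*(-7) = 105/2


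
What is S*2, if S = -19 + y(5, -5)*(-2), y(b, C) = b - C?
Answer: -78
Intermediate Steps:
S = -39 (S = -19 + (5 - 1*(-5))*(-2) = -19 + (5 + 5)*(-2) = -19 + 10*(-2) = -19 - 20 = -39)
S*2 = -39*2 = -78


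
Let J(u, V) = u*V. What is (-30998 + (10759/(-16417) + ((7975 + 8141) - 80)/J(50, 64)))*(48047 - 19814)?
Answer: -11492472021865551/13133600 ≈ -8.7504e+8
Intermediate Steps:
J(u, V) = V*u
(-30998 + (10759/(-16417) + ((7975 + 8141) - 80)/J(50, 64)))*(48047 - 19814) = (-30998 + (10759/(-16417) + ((7975 + 8141) - 80)/((64*50))))*(48047 - 19814) = (-30998 + (10759*(-1/16417) + (16116 - 80)/3200))*28233 = (-30998 + (-10759/16417 + 16036*(1/3200)))*28233 = (-30998 + (-10759/16417 + 4009/800))*28233 = (-30998 + 57208553/13133600)*28233 = -407058124247/13133600*28233 = -11492472021865551/13133600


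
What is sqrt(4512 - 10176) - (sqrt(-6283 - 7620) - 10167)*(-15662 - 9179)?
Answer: -252558447 + 4*I*sqrt(354) + 24841*I*sqrt(13903) ≈ -2.5256e+8 + 2.9291e+6*I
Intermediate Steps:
sqrt(4512 - 10176) - (sqrt(-6283 - 7620) - 10167)*(-15662 - 9179) = sqrt(-5664) - (sqrt(-13903) - 10167)*(-24841) = 4*I*sqrt(354) - (I*sqrt(13903) - 10167)*(-24841) = 4*I*sqrt(354) - (-10167 + I*sqrt(13903))*(-24841) = 4*I*sqrt(354) - (252558447 - 24841*I*sqrt(13903)) = 4*I*sqrt(354) + (-252558447 + 24841*I*sqrt(13903)) = -252558447 + 4*I*sqrt(354) + 24841*I*sqrt(13903)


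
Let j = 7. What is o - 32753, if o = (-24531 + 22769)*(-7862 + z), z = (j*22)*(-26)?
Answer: 20875139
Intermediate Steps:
z = -4004 (z = (7*22)*(-26) = 154*(-26) = -4004)
o = 20907892 (o = (-24531 + 22769)*(-7862 - 4004) = -1762*(-11866) = 20907892)
o - 32753 = 20907892 - 32753 = 20875139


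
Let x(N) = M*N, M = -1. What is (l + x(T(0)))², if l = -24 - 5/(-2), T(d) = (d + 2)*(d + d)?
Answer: 1849/4 ≈ 462.25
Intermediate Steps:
T(d) = 2*d*(2 + d) (T(d) = (2 + d)*(2*d) = 2*d*(2 + d))
x(N) = -N
l = -43/2 (l = -24 - 5*(-1)/2 = -24 - 1*(-5/2) = -24 + 5/2 = -43/2 ≈ -21.500)
(l + x(T(0)))² = (-43/2 - 2*0*(2 + 0))² = (-43/2 - 2*0*2)² = (-43/2 - 1*0)² = (-43/2 + 0)² = (-43/2)² = 1849/4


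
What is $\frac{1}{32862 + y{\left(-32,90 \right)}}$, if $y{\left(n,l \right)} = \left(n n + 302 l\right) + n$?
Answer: $\frac{1}{61034} \approx 1.6384 \cdot 10^{-5}$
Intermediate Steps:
$y{\left(n,l \right)} = n + n^{2} + 302 l$ ($y{\left(n,l \right)} = \left(n^{2} + 302 l\right) + n = n + n^{2} + 302 l$)
$\frac{1}{32862 + y{\left(-32,90 \right)}} = \frac{1}{32862 + \left(-32 + \left(-32\right)^{2} + 302 \cdot 90\right)} = \frac{1}{32862 + \left(-32 + 1024 + 27180\right)} = \frac{1}{32862 + 28172} = \frac{1}{61034}$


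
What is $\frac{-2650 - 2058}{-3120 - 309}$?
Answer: $\frac{4708}{3429} \approx 1.373$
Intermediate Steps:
$\frac{-2650 - 2058}{-3120 - 309} = \frac{-2650 - 2058}{-3429} = \left(-4708\right) \left(- \frac{1}{3429}\right) = \frac{4708}{3429}$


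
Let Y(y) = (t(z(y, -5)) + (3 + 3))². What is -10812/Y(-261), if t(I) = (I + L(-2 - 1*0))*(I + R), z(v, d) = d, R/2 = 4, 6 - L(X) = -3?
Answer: -901/27 ≈ -33.370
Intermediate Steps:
L(X) = 9 (L(X) = 6 - 1*(-3) = 6 + 3 = 9)
R = 8 (R = 2*4 = 8)
t(I) = (8 + I)*(9 + I) (t(I) = (I + 9)*(I + 8) = (9 + I)*(8 + I) = (8 + I)*(9 + I))
Y(y) = 324 (Y(y) = ((72 + (-5)² + 17*(-5)) + (3 + 3))² = ((72 + 25 - 85) + 6)² = (12 + 6)² = 18² = 324)
-10812/Y(-261) = -10812/324 = -10812*1/324 = -901/27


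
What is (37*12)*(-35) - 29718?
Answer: -45258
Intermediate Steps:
(37*12)*(-35) - 29718 = 444*(-35) - 29718 = -15540 - 29718 = -45258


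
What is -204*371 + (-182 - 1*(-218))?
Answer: -75648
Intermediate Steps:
-204*371 + (-182 - 1*(-218)) = -75684 + (-182 + 218) = -75684 + 36 = -75648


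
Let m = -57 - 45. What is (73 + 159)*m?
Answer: -23664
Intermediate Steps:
m = -102
(73 + 159)*m = (73 + 159)*(-102) = 232*(-102) = -23664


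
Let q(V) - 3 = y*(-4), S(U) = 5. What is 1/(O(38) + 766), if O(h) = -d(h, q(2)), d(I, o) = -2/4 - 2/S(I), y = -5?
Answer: 10/7669 ≈ 0.0013040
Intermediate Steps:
q(V) = 23 (q(V) = 3 - 5*(-4) = 3 + 20 = 23)
d(I, o) = -9/10 (d(I, o) = -2/4 - 2/5 = -2*¼ - 2*⅕ = -½ - ⅖ = -9/10)
O(h) = 9/10 (O(h) = -1*(-9/10) = 9/10)
1/(O(38) + 766) = 1/(9/10 + 766) = 1/(7669/10) = 10/7669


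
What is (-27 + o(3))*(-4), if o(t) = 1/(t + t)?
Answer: 322/3 ≈ 107.33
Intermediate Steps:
o(t) = 1/(2*t)
(-27 + o(3))*(-4) = (-27 + (½)/3)*(-4) = (-27 + (½)*(⅓))*(-4) = (-27 + ⅙)*(-4) = -161/6*(-4) = 322/3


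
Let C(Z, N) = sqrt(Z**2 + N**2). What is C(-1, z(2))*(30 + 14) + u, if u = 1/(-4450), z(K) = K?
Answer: -1/4450 + 44*sqrt(5) ≈ 98.387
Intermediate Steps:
C(Z, N) = sqrt(N**2 + Z**2)
u = -1/4450 ≈ -0.00022472
C(-1, z(2))*(30 + 14) + u = sqrt(2**2 + (-1)**2)*(30 + 14) - 1/4450 = sqrt(4 + 1)*44 - 1/4450 = sqrt(5)*44 - 1/4450 = 44*sqrt(5) - 1/4450 = -1/4450 + 44*sqrt(5)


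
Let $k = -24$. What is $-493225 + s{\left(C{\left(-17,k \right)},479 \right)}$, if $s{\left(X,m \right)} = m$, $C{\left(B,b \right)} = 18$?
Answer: $-492746$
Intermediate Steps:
$-493225 + s{\left(C{\left(-17,k \right)},479 \right)} = -493225 + 479 = -492746$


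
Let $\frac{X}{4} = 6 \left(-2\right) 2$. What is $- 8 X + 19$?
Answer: $787$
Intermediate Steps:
$X = -96$ ($X = 4 \cdot 6 \left(-2\right) 2 = 4 \left(\left(-12\right) 2\right) = 4 \left(-24\right) = -96$)
$- 8 X + 19 = \left(-8\right) \left(-96\right) + 19 = 768 + 19 = 787$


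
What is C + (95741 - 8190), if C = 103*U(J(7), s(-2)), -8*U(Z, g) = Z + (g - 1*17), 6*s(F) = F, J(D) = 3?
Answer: 2105653/24 ≈ 87736.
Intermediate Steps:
s(F) = F/6
U(Z, g) = 17/8 - Z/8 - g/8 (U(Z, g) = -(Z + (g - 1*17))/8 = -(Z + (g - 17))/8 = -(Z + (-17 + g))/8 = -(-17 + Z + g)/8 = 17/8 - Z/8 - g/8)
C = 4429/24 (C = 103*(17/8 - ⅛*3 - (-2)/48) = 103*(17/8 - 3/8 - ⅛*(-⅓)) = 103*(17/8 - 3/8 + 1/24) = 103*(43/24) = 4429/24 ≈ 184.54)
C + (95741 - 8190) = 4429/24 + (95741 - 8190) = 4429/24 + 87551 = 2105653/24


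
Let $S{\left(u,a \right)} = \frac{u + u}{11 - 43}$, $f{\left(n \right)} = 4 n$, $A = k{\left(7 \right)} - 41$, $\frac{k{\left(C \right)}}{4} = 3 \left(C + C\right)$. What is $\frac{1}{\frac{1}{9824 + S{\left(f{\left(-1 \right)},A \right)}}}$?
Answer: $\frac{39297}{4} \approx 9824.3$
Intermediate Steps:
$k{\left(C \right)} = 24 C$ ($k{\left(C \right)} = 4 \cdot 3 \left(C + C\right) = 4 \cdot 3 \cdot 2 C = 4 \cdot 6 C = 24 C$)
$A = 127$ ($A = 24 \cdot 7 - 41 = 168 - 41 = 127$)
$S{\left(u,a \right)} = - \frac{u}{16}$ ($S{\left(u,a \right)} = \frac{2 u}{-32} = 2 u \left(- \frac{1}{32}\right) = - \frac{u}{16}$)
$\frac{1}{\frac{1}{9824 + S{\left(f{\left(-1 \right)},A \right)}}} = \frac{1}{\frac{1}{9824 - \frac{4 \left(-1\right)}{16}}} = \frac{1}{\frac{1}{9824 - - \frac{1}{4}}} = \frac{1}{\frac{1}{9824 + \frac{1}{4}}} = \frac{1}{\frac{1}{\frac{39297}{4}}} = \frac{1}{\frac{4}{39297}} = \frac{39297}{4}$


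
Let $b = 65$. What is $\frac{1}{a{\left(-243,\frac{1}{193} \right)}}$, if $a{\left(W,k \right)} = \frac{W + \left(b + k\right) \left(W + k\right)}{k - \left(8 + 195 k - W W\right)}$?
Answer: $- \frac{2199180767}{597433815} \approx -3.681$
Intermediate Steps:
$a{\left(W,k \right)} = \frac{W + \left(65 + k\right) \left(W + k\right)}{-8 + W^{2} - 194 k}$ ($a{\left(W,k \right)} = \frac{W + \left(65 + k\right) \left(W + k\right)}{k - \left(8 + 195 k - W W\right)} = \frac{W + \left(65 + k\right) \left(W + k\right)}{k - \left(8 - W^{2} + 195 k\right)} = \frac{W + \left(65 + k\right) \left(W + k\right)}{-8 + W^{2} - 194 k}$)
$\frac{1}{a{\left(-243,\frac{1}{193} \right)}} = \frac{1}{\frac{1}{8 - \left(-243\right)^{2} + \frac{194}{193}} \left(- \left(\frac{1}{193}\right)^{2} - -16038 - \frac{65}{193} - - \frac{243}{193}\right)} = \frac{1}{\frac{1}{8 - 59049 + 194 \cdot \frac{1}{193}} \left(- \frac{1}{37249} + 16038 - \frac{65}{193} - \left(-243\right) \frac{1}{193}\right)} = \frac{1}{\frac{1}{8 - 59049 + \frac{194}{193}} \left(\left(-1\right) \frac{1}{37249} + 16038 - \frac{65}{193} + \frac{243}{193}\right)} = \frac{1}{\frac{1}{- \frac{11394719}{193}} \left(- \frac{1}{37249} + 16038 - \frac{65}{193} + \frac{243}{193}\right)} = \frac{1}{\left(- \frac{193}{11394719}\right) \frac{597433815}{37249}} = \frac{1}{- \frac{597433815}{2199180767}} = - \frac{2199180767}{597433815}$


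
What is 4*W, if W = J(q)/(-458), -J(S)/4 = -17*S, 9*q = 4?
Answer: -544/2061 ≈ -0.26395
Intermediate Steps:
q = 4/9 (q = (1/9)*4 = 4/9 ≈ 0.44444)
J(S) = 68*S (J(S) = -(-68)*S = 68*S)
W = -136/2061 (W = (68*(4/9))/(-458) = (272/9)*(-1/458) = -136/2061 ≈ -0.065987)
4*W = 4*(-136/2061) = -544/2061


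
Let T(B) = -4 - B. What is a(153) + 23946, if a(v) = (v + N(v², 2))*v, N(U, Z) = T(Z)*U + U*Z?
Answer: -14278953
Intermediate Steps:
N(U, Z) = U*Z + U*(-4 - Z) (N(U, Z) = (-4 - Z)*U + U*Z = U*(-4 - Z) + U*Z = U*Z + U*(-4 - Z))
a(v) = v*(v - 4*v²) (a(v) = (v - 4*v²)*v = v*(v - 4*v²))
a(153) + 23946 = 153²*(1 - 4*153) + 23946 = 23409*(1 - 612) + 23946 = 23409*(-611) + 23946 = -14302899 + 23946 = -14278953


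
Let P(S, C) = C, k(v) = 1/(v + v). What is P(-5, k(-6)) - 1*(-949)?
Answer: 11387/12 ≈ 948.92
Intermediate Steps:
k(v) = 1/(2*v)
P(-5, k(-6)) - 1*(-949) = (½)/(-6) - 1*(-949) = (½)*(-⅙) + 949 = -1/12 + 949 = 11387/12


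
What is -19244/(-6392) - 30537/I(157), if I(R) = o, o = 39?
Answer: -73319/94 ≈ -779.99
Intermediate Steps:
I(R) = 39
-19244/(-6392) - 30537/I(157) = -19244/(-6392) - 30537/39 = -19244*(-1/6392) - 30537*1/39 = 283/94 - 783 = -73319/94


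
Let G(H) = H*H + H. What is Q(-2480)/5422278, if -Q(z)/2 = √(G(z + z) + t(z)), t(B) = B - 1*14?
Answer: -√24594146/2711139 ≈ -0.0018292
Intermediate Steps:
t(B) = -14 + B (t(B) = B - 14 = -14 + B)
G(H) = H + H² (G(H) = H² + H = H + H²)
Q(z) = -2*√(-14 + z + 2*z*(1 + 2*z)) (Q(z) = -2*√((z + z)*(1 + (z + z)) + (-14 + z)) = -2*√((2*z)*(1 + 2*z) + (-14 + z)) = -2*√(2*z*(1 + 2*z) + (-14 + z)) = -2*√(-14 + z + 2*z*(1 + 2*z)))
Q(-2480)/5422278 = -2*√(-14 + 3*(-2480) + 4*(-2480)²)/5422278 = -2*√(-14 - 7440 + 4*6150400)*(1/5422278) = -2*√(-14 - 7440 + 24601600)*(1/5422278) = -2*√24594146*(1/5422278) = -√24594146/2711139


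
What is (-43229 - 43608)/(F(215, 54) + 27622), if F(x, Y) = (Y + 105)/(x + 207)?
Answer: -36645214/11656643 ≈ -3.1437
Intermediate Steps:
F(x, Y) = (105 + Y)/(207 + x)
(-43229 - 43608)/(F(215, 54) + 27622) = (-43229 - 43608)/((105 + 54)/(207 + 215) + 27622) = -86837/(159/422 + 27622) = -86837/11656643/422 = -86837*422/11656643 = -36645214/11656643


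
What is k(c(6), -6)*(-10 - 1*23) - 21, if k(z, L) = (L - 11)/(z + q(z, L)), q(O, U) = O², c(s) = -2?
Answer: 519/2 ≈ 259.50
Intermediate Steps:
k(z, L) = (-11 + L)/(z + z²) (k(z, L) = (L - 11)/(z + z²) = (-11 + L)/(z + z²))
k(c(6), -6)*(-10 - 1*23) - 21 = ((-11 - 6)/((-2)*(1 - 2)))*(-10 - 1*23) - 21 = (-½*(-17)/(-1))*(-10 - 23) - 21 = -½*(-1)*(-17)*(-33) - 21 = -17/2*(-33) - 21 = 561/2 - 21 = 519/2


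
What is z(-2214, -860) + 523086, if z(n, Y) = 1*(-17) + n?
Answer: 520855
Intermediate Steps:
z(n, Y) = -17 + n
z(-2214, -860) + 523086 = (-17 - 2214) + 523086 = -2231 + 523086 = 520855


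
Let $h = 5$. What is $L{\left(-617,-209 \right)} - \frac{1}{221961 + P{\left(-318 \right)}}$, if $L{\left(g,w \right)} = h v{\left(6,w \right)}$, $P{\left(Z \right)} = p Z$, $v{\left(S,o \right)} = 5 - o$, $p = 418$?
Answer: $\frac{95269589}{89037} \approx 1070.0$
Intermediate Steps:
$P{\left(Z \right)} = 418 Z$
$L{\left(g,w \right)} = 25 - 5 w$ ($L{\left(g,w \right)} = 5 \left(5 - w\right) = 25 - 5 w$)
$L{\left(-617,-209 \right)} - \frac{1}{221961 + P{\left(-318 \right)}} = \left(25 - -1045\right) - \frac{1}{221961 + 418 \left(-318\right)} = \left(25 + 1045\right) - \frac{1}{221961 - 132924} = 1070 - \frac{1}{89037} = \frac{95269589}{89037}$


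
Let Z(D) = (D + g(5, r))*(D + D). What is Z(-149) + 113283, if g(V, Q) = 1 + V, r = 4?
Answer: 155897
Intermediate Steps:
Z(D) = 2*D*(6 + D) (Z(D) = (D + (1 + 5))*(D + D) = (D + 6)*(2*D) = (6 + D)*(2*D) = 2*D*(6 + D))
Z(-149) + 113283 = 2*(-149)*(6 - 149) + 113283 = 2*(-149)*(-143) + 113283 = 42614 + 113283 = 155897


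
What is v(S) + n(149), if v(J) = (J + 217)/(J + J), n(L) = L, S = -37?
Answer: 5423/37 ≈ 146.57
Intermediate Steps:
v(J) = (217 + J)/(2*J) (v(J) = (217 + J)/((2*J)) = (217 + J)*(1/(2*J)) = (217 + J)/(2*J))
v(S) + n(149) = (½)*(217 - 37)/(-37) + 149 = (½)*(-1/37)*180 + 149 = -90/37 + 149 = 5423/37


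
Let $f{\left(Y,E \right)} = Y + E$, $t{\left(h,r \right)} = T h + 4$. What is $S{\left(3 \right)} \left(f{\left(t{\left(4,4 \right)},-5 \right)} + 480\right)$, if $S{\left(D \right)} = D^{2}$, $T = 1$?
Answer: $4347$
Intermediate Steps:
$t{\left(h,r \right)} = 4 + h$ ($t{\left(h,r \right)} = 1 h + 4 = h + 4 = 4 + h$)
$f{\left(Y,E \right)} = E + Y$
$S{\left(3 \right)} \left(f{\left(t{\left(4,4 \right)},-5 \right)} + 480\right) = 3^{2} \left(\left(-5 + \left(4 + 4\right)\right) + 480\right) = 9 \left(\left(-5 + 8\right) + 480\right) = 9 \left(3 + 480\right) = 9 \cdot 483 = 4347$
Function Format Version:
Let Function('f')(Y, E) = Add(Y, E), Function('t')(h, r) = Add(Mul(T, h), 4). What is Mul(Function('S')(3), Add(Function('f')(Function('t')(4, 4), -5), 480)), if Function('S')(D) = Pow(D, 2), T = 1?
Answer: 4347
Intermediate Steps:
Function('t')(h, r) = Add(4, h) (Function('t')(h, r) = Add(Mul(1, h), 4) = Add(h, 4) = Add(4, h))
Function('f')(Y, E) = Add(E, Y)
Mul(Function('S')(3), Add(Function('f')(Function('t')(4, 4), -5), 480)) = Mul(Pow(3, 2), Add(Add(-5, Add(4, 4)), 480)) = Mul(9, Add(Add(-5, 8), 480)) = Mul(9, Add(3, 480)) = Mul(9, 483) = 4347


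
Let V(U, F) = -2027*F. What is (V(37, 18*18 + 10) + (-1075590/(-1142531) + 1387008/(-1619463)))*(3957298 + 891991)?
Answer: -2024864638815589606192616/616762226951 ≈ -3.2831e+12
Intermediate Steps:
(V(37, 18*18 + 10) + (-1075590/(-1142531) + 1387008/(-1619463)))*(3957298 + 891991) = (-2027*(18*18 + 10) + (-1075590/(-1142531) + 1387008/(-1619463)))*(3957298 + 891991) = (-2027*(324 + 10) + (-1075590*(-1/1142531) + 1387008*(-1/1619463)))*4849289 = (-2027*334 + (1075590/1142531 - 462336/539821))*4849289 = (-677018 + 52392856974/616762226951)*4849289 = -417559076973055144/616762226951*4849289 = -2024864638815589606192616/616762226951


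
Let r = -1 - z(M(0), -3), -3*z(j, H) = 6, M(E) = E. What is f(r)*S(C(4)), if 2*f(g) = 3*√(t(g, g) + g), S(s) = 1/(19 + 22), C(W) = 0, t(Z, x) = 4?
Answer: 3*√5/82 ≈ 0.081807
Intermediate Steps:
z(j, H) = -2 (z(j, H) = -⅓*6 = -2)
S(s) = 1/41
r = 1 (r = -1 - 1*(-2) = -1 + 2 = 1)
f(g) = 3*√(4 + g)/2 (f(g) = (3*√(4 + g))/2 = 3*√(4 + g)/2)
f(r)*S(C(4)) = (3*√(4 + 1)/2)*(1/41) = (3*√5/2)*(1/41) = 3*√5/82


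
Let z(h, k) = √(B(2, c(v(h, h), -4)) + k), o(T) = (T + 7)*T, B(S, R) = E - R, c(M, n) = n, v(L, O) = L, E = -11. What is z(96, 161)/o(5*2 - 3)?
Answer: √154/98 ≈ 0.12663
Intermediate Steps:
B(S, R) = -11 - R
o(T) = T*(7 + T) (o(T) = (7 + T)*T = T*(7 + T))
z(h, k) = √(-7 + k) (z(h, k) = √((-11 - 1*(-4)) + k) = √((-11 + 4) + k) = √(-7 + k))
z(96, 161)/o(5*2 - 3) = √(-7 + 161)/(((5*2 - 3)*(7 + (5*2 - 3)))) = √154/(((10 - 3)*(7 + (10 - 3)))) = √154/((7*(7 + 7))) = √154/((7*14)) = √154/98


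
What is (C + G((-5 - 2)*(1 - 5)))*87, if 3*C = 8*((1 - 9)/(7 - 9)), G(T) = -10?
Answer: 58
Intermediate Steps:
C = 32/3 (C = (8*((1 - 9)/(7 - 9)))/3 = (8*(-8/(-2)))/3 = (8*(-8*(-½)))/3 = (8*4)/3 = (⅓)*32 = 32/3 ≈ 10.667)
(C + G((-5 - 2)*(1 - 5)))*87 = (32/3 - 10)*87 = (⅔)*87 = 58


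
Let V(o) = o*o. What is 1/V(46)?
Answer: 1/2116 ≈ 0.00047259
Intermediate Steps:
V(o) = o**2
1/V(46) = 1/(46**2) = 1/2116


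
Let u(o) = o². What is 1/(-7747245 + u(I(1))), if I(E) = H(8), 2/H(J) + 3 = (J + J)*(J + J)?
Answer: -64009/495893405201 ≈ -1.2908e-7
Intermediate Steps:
H(J) = 2/(-3 + 4*J²) (H(J) = 2/(-3 + (J + J)*(J + J)) = 2/(-3 + (2*J)*(2*J)) = 2/(-3 + 4*J²))
I(E) = 2/253 (I(E) = 2/(-3 + 4*8²) = 2/(-3 + 4*64) = 2/(-3 + 256) = 2/253)
1/(-7747245 + u(I(1))) = 1/(-7747245 + (2/253)²) = 1/(-7747245 + 4/64009) = 1/(-495893405201/64009) = -64009/495893405201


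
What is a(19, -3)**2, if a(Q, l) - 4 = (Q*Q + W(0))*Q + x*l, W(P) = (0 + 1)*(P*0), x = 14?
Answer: 46526041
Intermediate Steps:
W(P) = 0 (W(P) = 1*0 = 0)
a(Q, l) = 4 + Q**3 + 14*l (a(Q, l) = 4 + ((Q*Q + 0)*Q + 14*l) = 4 + ((Q**2 + 0)*Q + 14*l) = 4 + (Q**2*Q + 14*l) = 4 + (Q**3 + 14*l) = 4 + Q**3 + 14*l)
a(19, -3)**2 = (4 + 19**3 + 14*(-3))**2 = (4 + 6859 - 42)**2 = 6821**2 = 46526041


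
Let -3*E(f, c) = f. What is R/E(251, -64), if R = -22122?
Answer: 66366/251 ≈ 264.41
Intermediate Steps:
E(f, c) = -f/3
R/E(251, -64) = -22122/((-1/3*251)) = -22122/(-251/3) = -22122*(-3/251) = 66366/251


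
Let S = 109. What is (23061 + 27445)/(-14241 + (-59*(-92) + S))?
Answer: -25253/4352 ≈ -5.8026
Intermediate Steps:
(23061 + 27445)/(-14241 + (-59*(-92) + S)) = (23061 + 27445)/(-14241 + (-59*(-92) + 109)) = 50506/(-14241 + (5428 + 109)) = 50506/(-14241 + 5537) = 50506/(-8704) = 50506*(-1/8704) = -25253/4352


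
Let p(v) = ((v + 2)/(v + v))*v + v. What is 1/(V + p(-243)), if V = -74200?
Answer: -2/149127 ≈ -1.3411e-5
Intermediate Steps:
p(v) = 1 + 3*v/2 (p(v) = ((2 + v)/((2*v)))*v + v = ((2 + v)*(1/(2*v)))*v + v = ((2 + v)/(2*v))*v + v = (1 + v/2) + v = 1 + 3*v/2)
1/(V + p(-243)) = 1/(-74200 + (1 + (3/2)*(-243))) = 1/(-74200 + (1 - 729/2)) = 1/(-74200 - 727/2) = 1/(-149127/2) = -2/149127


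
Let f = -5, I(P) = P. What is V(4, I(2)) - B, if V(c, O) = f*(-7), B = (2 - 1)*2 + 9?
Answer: 24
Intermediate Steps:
B = 11 (B = 1*2 + 9 = 2 + 9 = 11)
V(c, O) = 35 (V(c, O) = -5*(-7) = 35)
V(4, I(2)) - B = 35 - 1*11 = 35 - 11 = 24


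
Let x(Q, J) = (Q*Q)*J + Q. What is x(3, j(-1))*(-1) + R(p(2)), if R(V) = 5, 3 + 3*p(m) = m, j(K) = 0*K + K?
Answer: 11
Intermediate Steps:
j(K) = K (j(K) = 0 + K = K)
p(m) = -1 + m/3
x(Q, J) = Q + J*Q² (x(Q, J) = Q²*J + Q = J*Q² + Q = Q + J*Q²)
x(3, j(-1))*(-1) + R(p(2)) = (3*(1 - 1*3))*(-1) + 5 = (3*(1 - 3))*(-1) + 5 = (3*(-2))*(-1) + 5 = -6*(-1) + 5 = 6 + 5 = 11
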